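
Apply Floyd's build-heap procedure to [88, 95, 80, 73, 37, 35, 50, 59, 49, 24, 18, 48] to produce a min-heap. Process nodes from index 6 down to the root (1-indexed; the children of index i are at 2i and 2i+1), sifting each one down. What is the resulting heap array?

sift down from index 6: already satisfies heap property
sift down from index 5:
  37 vs smaller child 18 at index 11, swap → [88, 95, 80, 73, 18, 35, 50, 59, 49, 24, 37, 48]
sift down from index 4:
  73 vs smaller child 49 at index 9, swap → [88, 95, 80, 49, 18, 35, 50, 59, 73, 24, 37, 48]
sift down from index 3:
  80 vs smaller child 35 at index 6, swap → [88, 95, 35, 49, 18, 80, 50, 59, 73, 24, 37, 48]
  80 vs only child 48 at index 12, swap → [88, 95, 35, 49, 18, 48, 50, 59, 73, 24, 37, 80]
sift down from index 2:
  95 vs smaller child 18 at index 5, swap → [88, 18, 35, 49, 95, 48, 50, 59, 73, 24, 37, 80]
  95 vs smaller child 24 at index 10, swap → [88, 18, 35, 49, 24, 48, 50, 59, 73, 95, 37, 80]
sift down from index 1:
  88 vs smaller child 18 at index 2, swap → [18, 88, 35, 49, 24, 48, 50, 59, 73, 95, 37, 80]
  88 vs smaller child 24 at index 5, swap → [18, 24, 35, 49, 88, 48, 50, 59, 73, 95, 37, 80]
  88 vs smaller child 37 at index 11, swap → [18, 24, 35, 49, 37, 48, 50, 59, 73, 95, 88, 80]

[18, 24, 35, 49, 37, 48, 50, 59, 73, 95, 88, 80]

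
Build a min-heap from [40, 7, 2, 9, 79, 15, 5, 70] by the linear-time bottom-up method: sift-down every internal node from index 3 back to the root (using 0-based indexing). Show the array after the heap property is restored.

sift down from index 3: already satisfies heap property
sift down from index 2: already satisfies heap property
sift down from index 1: already satisfies heap property
sift down from index 0:
  40 vs smaller child 2 at index 2, swap → [2, 7, 40, 9, 79, 15, 5, 70]
  40 vs smaller child 5 at index 6, swap → [2, 7, 5, 9, 79, 15, 40, 70]

[2, 7, 5, 9, 79, 15, 40, 70]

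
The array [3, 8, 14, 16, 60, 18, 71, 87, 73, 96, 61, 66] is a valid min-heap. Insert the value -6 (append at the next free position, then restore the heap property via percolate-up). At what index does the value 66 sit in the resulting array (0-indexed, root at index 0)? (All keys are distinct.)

append -6 at index 12 → [3, 8, 14, 16, 60, 18, 71, 87, 73, 96, 61, 66, -6]
-6 < parent 18 at index 5, swap → [3, 8, 14, 16, 60, -6, 71, 87, 73, 96, 61, 66, 18]
-6 < parent 14 at index 2, swap → [3, 8, -6, 16, 60, 14, 71, 87, 73, 96, 61, 66, 18]
-6 < parent 3 at index 0, swap → [-6, 8, 3, 16, 60, 14, 71, 87, 73, 96, 61, 66, 18]
resulting array: [-6, 8, 3, 16, 60, 14, 71, 87, 73, 96, 61, 66, 18]

11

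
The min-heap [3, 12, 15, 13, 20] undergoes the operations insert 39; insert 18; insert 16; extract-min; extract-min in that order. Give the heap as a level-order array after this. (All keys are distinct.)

insert 39:
  append 39 at index 5 → [3, 12, 15, 13, 20, 39] (no swap needed)
insert 18:
  append 18 at index 6 → [3, 12, 15, 13, 20, 39, 18] (no swap needed)
insert 16:
  append 16 at index 7 → [3, 12, 15, 13, 20, 39, 18, 16] (no swap needed)
extract-min → returns 3:
  remove root 3; move last element 16 to root → [16, 12, 15, 13, 20, 39, 18]
  16 vs smaller child 12 at index 1, swap → [12, 16, 15, 13, 20, 39, 18]
  16 vs smaller child 13 at index 3, swap → [12, 13, 15, 16, 20, 39, 18]
extract-min → returns 12:
  remove root 12; move last element 18 to root → [18, 13, 15, 16, 20, 39]
  18 vs smaller child 13 at index 1, swap → [13, 18, 15, 16, 20, 39]
  18 vs smaller child 16 at index 3, swap → [13, 16, 15, 18, 20, 39]

[13, 16, 15, 18, 20, 39]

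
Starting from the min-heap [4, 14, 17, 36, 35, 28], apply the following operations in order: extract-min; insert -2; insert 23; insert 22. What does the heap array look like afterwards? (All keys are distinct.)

extract-min → returns 4:
  remove root 4; move last element 28 to root → [28, 14, 17, 36, 35]
  28 vs smaller child 14 at index 1, swap → [14, 28, 17, 36, 35]
insert -2:
  append -2 at index 5 → [14, 28, 17, 36, 35, -2]
  -2 < parent 17 at index 2, swap → [14, 28, -2, 36, 35, 17]
  -2 < parent 14 at index 0, swap → [-2, 28, 14, 36, 35, 17]
insert 23:
  append 23 at index 6 → [-2, 28, 14, 36, 35, 17, 23] (no swap needed)
insert 22:
  append 22 at index 7 → [-2, 28, 14, 36, 35, 17, 23, 22]
  22 < parent 36 at index 3, swap → [-2, 28, 14, 22, 35, 17, 23, 36]
  22 < parent 28 at index 1, swap → [-2, 22, 14, 28, 35, 17, 23, 36]

[-2, 22, 14, 28, 35, 17, 23, 36]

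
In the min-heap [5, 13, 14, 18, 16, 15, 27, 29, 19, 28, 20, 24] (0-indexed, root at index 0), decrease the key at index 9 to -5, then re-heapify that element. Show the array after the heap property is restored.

[-5, 5, 14, 18, 13, 15, 27, 29, 19, 16, 20, 24]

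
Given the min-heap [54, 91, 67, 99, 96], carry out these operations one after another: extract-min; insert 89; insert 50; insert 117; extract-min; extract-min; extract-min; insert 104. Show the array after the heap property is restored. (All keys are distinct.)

[91, 99, 96, 117, 104]

extract-min → returns 54:
  remove root 54; move last element 96 to root → [96, 91, 67, 99]
  96 vs smaller child 67 at index 2, swap → [67, 91, 96, 99]
insert 89:
  append 89 at index 4 → [67, 91, 96, 99, 89]
  89 < parent 91 at index 1, swap → [67, 89, 96, 99, 91]
insert 50:
  append 50 at index 5 → [67, 89, 96, 99, 91, 50]
  50 < parent 96 at index 2, swap → [67, 89, 50, 99, 91, 96]
  50 < parent 67 at index 0, swap → [50, 89, 67, 99, 91, 96]
insert 117:
  append 117 at index 6 → [50, 89, 67, 99, 91, 96, 117] (no swap needed)
extract-min → returns 50:
  remove root 50; move last element 117 to root → [117, 89, 67, 99, 91, 96]
  117 vs smaller child 67 at index 2, swap → [67, 89, 117, 99, 91, 96]
  117 vs only child 96 at index 5, swap → [67, 89, 96, 99, 91, 117]
extract-min → returns 67:
  remove root 67; move last element 117 to root → [117, 89, 96, 99, 91]
  117 vs smaller child 89 at index 1, swap → [89, 117, 96, 99, 91]
  117 vs smaller child 91 at index 4, swap → [89, 91, 96, 99, 117]
extract-min → returns 89:
  remove root 89; move last element 117 to root → [117, 91, 96, 99]
  117 vs smaller child 91 at index 1, swap → [91, 117, 96, 99]
  117 vs only child 99 at index 3, swap → [91, 99, 96, 117]
insert 104:
  append 104 at index 4 → [91, 99, 96, 117, 104] (no swap needed)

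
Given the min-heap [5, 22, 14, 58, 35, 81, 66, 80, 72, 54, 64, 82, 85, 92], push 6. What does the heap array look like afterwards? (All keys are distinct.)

[5, 22, 6, 58, 35, 81, 14, 80, 72, 54, 64, 82, 85, 92, 66]

append 6 at index 14 → [5, 22, 14, 58, 35, 81, 66, 80, 72, 54, 64, 82, 85, 92, 6]
6 < parent 66 at index 6, swap → [5, 22, 14, 58, 35, 81, 6, 80, 72, 54, 64, 82, 85, 92, 66]
6 < parent 14 at index 2, swap → [5, 22, 6, 58, 35, 81, 14, 80, 72, 54, 64, 82, 85, 92, 66]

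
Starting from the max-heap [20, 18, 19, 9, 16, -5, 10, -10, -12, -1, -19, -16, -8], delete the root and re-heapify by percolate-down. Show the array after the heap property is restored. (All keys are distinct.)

[19, 18, 10, 9, 16, -5, -8, -10, -12, -1, -19, -16]

remove root 20; move last element -8 to root → [-8, 18, 19, 9, 16, -5, 10, -10, -12, -1, -19, -16]
-8 vs larger child 19 at index 2, swap → [19, 18, -8, 9, 16, -5, 10, -10, -12, -1, -19, -16]
-8 vs larger child 10 at index 6, swap → [19, 18, 10, 9, 16, -5, -8, -10, -12, -1, -19, -16]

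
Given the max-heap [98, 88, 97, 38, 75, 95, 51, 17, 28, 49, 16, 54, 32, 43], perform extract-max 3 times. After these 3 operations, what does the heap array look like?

[88, 75, 54, 38, 49, 43, 51, 17, 28, 32, 16]

extract-max #1 returns 98:
  remove root 98; move last element 43 to root → [43, 88, 97, 38, 75, 95, 51, 17, 28, 49, 16, 54, 32]
  43 vs larger child 97 at index 2, swap → [97, 88, 43, 38, 75, 95, 51, 17, 28, 49, 16, 54, 32]
  43 vs larger child 95 at index 5, swap → [97, 88, 95, 38, 75, 43, 51, 17, 28, 49, 16, 54, 32]
  43 vs larger child 54 at index 11, swap → [97, 88, 95, 38, 75, 54, 51, 17, 28, 49, 16, 43, 32]
extract-max #2 returns 97:
  remove root 97; move last element 32 to root → [32, 88, 95, 38, 75, 54, 51, 17, 28, 49, 16, 43]
  32 vs larger child 95 at index 2, swap → [95, 88, 32, 38, 75, 54, 51, 17, 28, 49, 16, 43]
  32 vs larger child 54 at index 5, swap → [95, 88, 54, 38, 75, 32, 51, 17, 28, 49, 16, 43]
  32 vs only child 43 at index 11, swap → [95, 88, 54, 38, 75, 43, 51, 17, 28, 49, 16, 32]
extract-max #3 returns 95:
  remove root 95; move last element 32 to root → [32, 88, 54, 38, 75, 43, 51, 17, 28, 49, 16]
  32 vs larger child 88 at index 1, swap → [88, 32, 54, 38, 75, 43, 51, 17, 28, 49, 16]
  32 vs larger child 75 at index 4, swap → [88, 75, 54, 38, 32, 43, 51, 17, 28, 49, 16]
  32 vs larger child 49 at index 9, swap → [88, 75, 54, 38, 49, 43, 51, 17, 28, 32, 16]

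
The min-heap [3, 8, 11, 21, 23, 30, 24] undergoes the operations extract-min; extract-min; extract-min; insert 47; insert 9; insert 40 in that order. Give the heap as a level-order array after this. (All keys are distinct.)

extract-min → returns 3:
  remove root 3; move last element 24 to root → [24, 8, 11, 21, 23, 30]
  24 vs smaller child 8 at index 1, swap → [8, 24, 11, 21, 23, 30]
  24 vs smaller child 21 at index 3, swap → [8, 21, 11, 24, 23, 30]
extract-min → returns 8:
  remove root 8; move last element 30 to root → [30, 21, 11, 24, 23]
  30 vs smaller child 11 at index 2, swap → [11, 21, 30, 24, 23]
extract-min → returns 11:
  remove root 11; move last element 23 to root → [23, 21, 30, 24]
  23 vs smaller child 21 at index 1, swap → [21, 23, 30, 24]
insert 47:
  append 47 at index 4 → [21, 23, 30, 24, 47] (no swap needed)
insert 9:
  append 9 at index 5 → [21, 23, 30, 24, 47, 9]
  9 < parent 30 at index 2, swap → [21, 23, 9, 24, 47, 30]
  9 < parent 21 at index 0, swap → [9, 23, 21, 24, 47, 30]
insert 40:
  append 40 at index 6 → [9, 23, 21, 24, 47, 30, 40] (no swap needed)

[9, 23, 21, 24, 47, 30, 40]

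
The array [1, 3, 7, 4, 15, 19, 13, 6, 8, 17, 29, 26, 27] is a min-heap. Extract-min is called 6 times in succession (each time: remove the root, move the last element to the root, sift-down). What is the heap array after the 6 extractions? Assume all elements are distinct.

[13, 15, 17, 26, 29, 19, 27]

extract-min #1 returns 1:
  remove root 1; move last element 27 to root → [27, 3, 7, 4, 15, 19, 13, 6, 8, 17, 29, 26]
  27 vs smaller child 3 at index 1, swap → [3, 27, 7, 4, 15, 19, 13, 6, 8, 17, 29, 26]
  27 vs smaller child 4 at index 3, swap → [3, 4, 7, 27, 15, 19, 13, 6, 8, 17, 29, 26]
  27 vs smaller child 6 at index 7, swap → [3, 4, 7, 6, 15, 19, 13, 27, 8, 17, 29, 26]
extract-min #2 returns 3:
  remove root 3; move last element 26 to root → [26, 4, 7, 6, 15, 19, 13, 27, 8, 17, 29]
  26 vs smaller child 4 at index 1, swap → [4, 26, 7, 6, 15, 19, 13, 27, 8, 17, 29]
  26 vs smaller child 6 at index 3, swap → [4, 6, 7, 26, 15, 19, 13, 27, 8, 17, 29]
  26 vs smaller child 8 at index 8, swap → [4, 6, 7, 8, 15, 19, 13, 27, 26, 17, 29]
extract-min #3 returns 4:
  remove root 4; move last element 29 to root → [29, 6, 7, 8, 15, 19, 13, 27, 26, 17]
  29 vs smaller child 6 at index 1, swap → [6, 29, 7, 8, 15, 19, 13, 27, 26, 17]
  29 vs smaller child 8 at index 3, swap → [6, 8, 7, 29, 15, 19, 13, 27, 26, 17]
  29 vs smaller child 26 at index 8, swap → [6, 8, 7, 26, 15, 19, 13, 27, 29, 17]
extract-min #4 returns 6:
  remove root 6; move last element 17 to root → [17, 8, 7, 26, 15, 19, 13, 27, 29]
  17 vs smaller child 7 at index 2, swap → [7, 8, 17, 26, 15, 19, 13, 27, 29]
  17 vs smaller child 13 at index 6, swap → [7, 8, 13, 26, 15, 19, 17, 27, 29]
extract-min #5 returns 7:
  remove root 7; move last element 29 to root → [29, 8, 13, 26, 15, 19, 17, 27]
  29 vs smaller child 8 at index 1, swap → [8, 29, 13, 26, 15, 19, 17, 27]
  29 vs smaller child 15 at index 4, swap → [8, 15, 13, 26, 29, 19, 17, 27]
extract-min #6 returns 8:
  remove root 8; move last element 27 to root → [27, 15, 13, 26, 29, 19, 17]
  27 vs smaller child 13 at index 2, swap → [13, 15, 27, 26, 29, 19, 17]
  27 vs smaller child 17 at index 6, swap → [13, 15, 17, 26, 29, 19, 27]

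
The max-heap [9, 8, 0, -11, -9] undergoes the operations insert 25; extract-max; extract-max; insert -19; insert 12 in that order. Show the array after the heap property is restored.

insert 25:
  append 25 at index 5 → [9, 8, 0, -11, -9, 25]
  25 > parent 0 at index 2, swap → [9, 8, 25, -11, -9, 0]
  25 > parent 9 at index 0, swap → [25, 8, 9, -11, -9, 0]
extract-max → returns 25:
  remove root 25; move last element 0 to root → [0, 8, 9, -11, -9]
  0 vs larger child 9 at index 2, swap → [9, 8, 0, -11, -9]
extract-max → returns 9:
  remove root 9; move last element -9 to root → [-9, 8, 0, -11]
  -9 vs larger child 8 at index 1, swap → [8, -9, 0, -11]
insert -19:
  append -19 at index 4 → [8, -9, 0, -11, -19] (no swap needed)
insert 12:
  append 12 at index 5 → [8, -9, 0, -11, -19, 12]
  12 > parent 0 at index 2, swap → [8, -9, 12, -11, -19, 0]
  12 > parent 8 at index 0, swap → [12, -9, 8, -11, -19, 0]

[12, -9, 8, -11, -19, 0]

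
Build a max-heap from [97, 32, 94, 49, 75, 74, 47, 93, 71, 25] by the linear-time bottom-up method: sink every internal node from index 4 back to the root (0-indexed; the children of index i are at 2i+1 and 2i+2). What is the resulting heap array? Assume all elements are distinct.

sift down from index 4: already satisfies heap property
sift down from index 3:
  49 vs larger child 93 at index 7, swap → [97, 32, 94, 93, 75, 74, 47, 49, 71, 25]
sift down from index 2: already satisfies heap property
sift down from index 1:
  32 vs larger child 93 at index 3, swap → [97, 93, 94, 32, 75, 74, 47, 49, 71, 25]
  32 vs larger child 71 at index 8, swap → [97, 93, 94, 71, 75, 74, 47, 49, 32, 25]
sift down from index 0: already satisfies heap property

[97, 93, 94, 71, 75, 74, 47, 49, 32, 25]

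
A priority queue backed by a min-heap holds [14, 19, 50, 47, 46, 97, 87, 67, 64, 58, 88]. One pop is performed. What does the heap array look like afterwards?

[19, 46, 50, 47, 58, 97, 87, 67, 64, 88]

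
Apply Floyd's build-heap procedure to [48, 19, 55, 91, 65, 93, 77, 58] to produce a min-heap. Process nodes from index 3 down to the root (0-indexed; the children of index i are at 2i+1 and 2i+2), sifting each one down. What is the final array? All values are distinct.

[19, 48, 55, 58, 65, 93, 77, 91]

sift down from index 3:
  91 vs only child 58 at index 7, swap → [48, 19, 55, 58, 65, 93, 77, 91]
sift down from index 2: already satisfies heap property
sift down from index 1: already satisfies heap property
sift down from index 0:
  48 vs smaller child 19 at index 1, swap → [19, 48, 55, 58, 65, 93, 77, 91]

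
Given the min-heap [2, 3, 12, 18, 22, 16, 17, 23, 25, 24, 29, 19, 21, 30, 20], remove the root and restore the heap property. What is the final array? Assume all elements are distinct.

remove root 2; move last element 20 to root → [20, 3, 12, 18, 22, 16, 17, 23, 25, 24, 29, 19, 21, 30]
20 vs smaller child 3 at index 1, swap → [3, 20, 12, 18, 22, 16, 17, 23, 25, 24, 29, 19, 21, 30]
20 vs smaller child 18 at index 3, swap → [3, 18, 12, 20, 22, 16, 17, 23, 25, 24, 29, 19, 21, 30]

[3, 18, 12, 20, 22, 16, 17, 23, 25, 24, 29, 19, 21, 30]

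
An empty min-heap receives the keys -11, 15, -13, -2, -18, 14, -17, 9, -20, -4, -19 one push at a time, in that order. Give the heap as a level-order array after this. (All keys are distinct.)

[-20, -19, -17, -13, -18, 14, -11, 15, 9, -2, -4]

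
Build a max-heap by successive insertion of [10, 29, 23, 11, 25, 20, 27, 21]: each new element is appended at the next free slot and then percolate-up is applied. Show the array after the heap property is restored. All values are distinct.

Insert 10:
  append 10 at index 0 → [10] (no swap needed)
Insert 29:
  append 29 at index 1 → [10, 29]
  29 > parent 10 at index 0, swap → [29, 10]
Insert 23:
  append 23 at index 2 → [29, 10, 23] (no swap needed)
Insert 11:
  append 11 at index 3 → [29, 10, 23, 11]
  11 > parent 10 at index 1, swap → [29, 11, 23, 10]
Insert 25:
  append 25 at index 4 → [29, 11, 23, 10, 25]
  25 > parent 11 at index 1, swap → [29, 25, 23, 10, 11]
Insert 20:
  append 20 at index 5 → [29, 25, 23, 10, 11, 20] (no swap needed)
Insert 27:
  append 27 at index 6 → [29, 25, 23, 10, 11, 20, 27]
  27 > parent 23 at index 2, swap → [29, 25, 27, 10, 11, 20, 23]
Insert 21:
  append 21 at index 7 → [29, 25, 27, 10, 11, 20, 23, 21]
  21 > parent 10 at index 3, swap → [29, 25, 27, 21, 11, 20, 23, 10]

[29, 25, 27, 21, 11, 20, 23, 10]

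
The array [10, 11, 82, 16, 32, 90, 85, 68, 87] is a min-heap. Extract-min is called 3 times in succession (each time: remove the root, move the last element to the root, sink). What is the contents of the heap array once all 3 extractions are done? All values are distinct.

[32, 68, 82, 85, 87, 90]

extract-min #1 returns 10:
  remove root 10; move last element 87 to root → [87, 11, 82, 16, 32, 90, 85, 68]
  87 vs smaller child 11 at index 1, swap → [11, 87, 82, 16, 32, 90, 85, 68]
  87 vs smaller child 16 at index 3, swap → [11, 16, 82, 87, 32, 90, 85, 68]
  87 vs only child 68 at index 7, swap → [11, 16, 82, 68, 32, 90, 85, 87]
extract-min #2 returns 11:
  remove root 11; move last element 87 to root → [87, 16, 82, 68, 32, 90, 85]
  87 vs smaller child 16 at index 1, swap → [16, 87, 82, 68, 32, 90, 85]
  87 vs smaller child 32 at index 4, swap → [16, 32, 82, 68, 87, 90, 85]
extract-min #3 returns 16:
  remove root 16; move last element 85 to root → [85, 32, 82, 68, 87, 90]
  85 vs smaller child 32 at index 1, swap → [32, 85, 82, 68, 87, 90]
  85 vs smaller child 68 at index 3, swap → [32, 68, 82, 85, 87, 90]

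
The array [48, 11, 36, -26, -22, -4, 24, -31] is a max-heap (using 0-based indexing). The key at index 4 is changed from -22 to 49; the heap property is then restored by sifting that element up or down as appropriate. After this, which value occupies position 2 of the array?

set index 4 from -22 to 49 → [48, 11, 36, -26, 49, -4, 24, -31]
49 > parent 11 at index 1, swap → [48, 49, 36, -26, 11, -4, 24, -31]
49 > parent 48 at index 0, swap → [49, 48, 36, -26, 11, -4, 24, -31]
resulting array: [49, 48, 36, -26, 11, -4, 24, -31]

36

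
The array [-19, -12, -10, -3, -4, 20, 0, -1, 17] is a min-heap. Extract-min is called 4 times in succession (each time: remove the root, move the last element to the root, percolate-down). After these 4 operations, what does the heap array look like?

extract-min #1 returns -19:
  remove root -19; move last element 17 to root → [17, -12, -10, -3, -4, 20, 0, -1]
  17 vs smaller child -12 at index 1, swap → [-12, 17, -10, -3, -4, 20, 0, -1]
  17 vs smaller child -4 at index 4, swap → [-12, -4, -10, -3, 17, 20, 0, -1]
extract-min #2 returns -12:
  remove root -12; move last element -1 to root → [-1, -4, -10, -3, 17, 20, 0]
  -1 vs smaller child -10 at index 2, swap → [-10, -4, -1, -3, 17, 20, 0]
extract-min #3 returns -10:
  remove root -10; move last element 0 to root → [0, -4, -1, -3, 17, 20]
  0 vs smaller child -4 at index 1, swap → [-4, 0, -1, -3, 17, 20]
  0 vs smaller child -3 at index 3, swap → [-4, -3, -1, 0, 17, 20]
extract-min #4 returns -4:
  remove root -4; move last element 20 to root → [20, -3, -1, 0, 17]
  20 vs smaller child -3 at index 1, swap → [-3, 20, -1, 0, 17]
  20 vs smaller child 0 at index 3, swap → [-3, 0, -1, 20, 17]

[-3, 0, -1, 20, 17]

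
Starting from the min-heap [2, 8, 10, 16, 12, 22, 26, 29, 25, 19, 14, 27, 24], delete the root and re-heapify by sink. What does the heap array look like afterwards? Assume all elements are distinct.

[8, 12, 10, 16, 14, 22, 26, 29, 25, 19, 24, 27]

remove root 2; move last element 24 to root → [24, 8, 10, 16, 12, 22, 26, 29, 25, 19, 14, 27]
24 vs smaller child 8 at index 1, swap → [8, 24, 10, 16, 12, 22, 26, 29, 25, 19, 14, 27]
24 vs smaller child 12 at index 4, swap → [8, 12, 10, 16, 24, 22, 26, 29, 25, 19, 14, 27]
24 vs smaller child 14 at index 10, swap → [8, 12, 10, 16, 14, 22, 26, 29, 25, 19, 24, 27]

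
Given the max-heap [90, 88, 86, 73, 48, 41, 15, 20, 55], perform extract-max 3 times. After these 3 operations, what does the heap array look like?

extract-max #1 returns 90:
  remove root 90; move last element 55 to root → [55, 88, 86, 73, 48, 41, 15, 20]
  55 vs larger child 88 at index 1, swap → [88, 55, 86, 73, 48, 41, 15, 20]
  55 vs larger child 73 at index 3, swap → [88, 73, 86, 55, 48, 41, 15, 20]
extract-max #2 returns 88:
  remove root 88; move last element 20 to root → [20, 73, 86, 55, 48, 41, 15]
  20 vs larger child 86 at index 2, swap → [86, 73, 20, 55, 48, 41, 15]
  20 vs larger child 41 at index 5, swap → [86, 73, 41, 55, 48, 20, 15]
extract-max #3 returns 86:
  remove root 86; move last element 15 to root → [15, 73, 41, 55, 48, 20]
  15 vs larger child 73 at index 1, swap → [73, 15, 41, 55, 48, 20]
  15 vs larger child 55 at index 3, swap → [73, 55, 41, 15, 48, 20]

[73, 55, 41, 15, 48, 20]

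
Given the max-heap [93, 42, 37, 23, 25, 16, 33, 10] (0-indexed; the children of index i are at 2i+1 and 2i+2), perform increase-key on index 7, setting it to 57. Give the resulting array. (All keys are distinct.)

set index 7 from 10 to 57 → [93, 42, 37, 23, 25, 16, 33, 57]
57 > parent 23 at index 3, swap → [93, 42, 37, 57, 25, 16, 33, 23]
57 > parent 42 at index 1, swap → [93, 57, 37, 42, 25, 16, 33, 23]

[93, 57, 37, 42, 25, 16, 33, 23]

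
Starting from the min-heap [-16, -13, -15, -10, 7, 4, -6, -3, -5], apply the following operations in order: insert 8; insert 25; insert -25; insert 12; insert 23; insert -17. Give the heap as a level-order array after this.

insert 8:
  append 8 at index 9 → [-16, -13, -15, -10, 7, 4, -6, -3, -5, 8] (no swap needed)
insert 25:
  append 25 at index 10 → [-16, -13, -15, -10, 7, 4, -6, -3, -5, 8, 25] (no swap needed)
insert -25:
  append -25 at index 11 → [-16, -13, -15, -10, 7, 4, -6, -3, -5, 8, 25, -25]
  -25 < parent 4 at index 5, swap → [-16, -13, -15, -10, 7, -25, -6, -3, -5, 8, 25, 4]
  -25 < parent -15 at index 2, swap → [-16, -13, -25, -10, 7, -15, -6, -3, -5, 8, 25, 4]
  -25 < parent -16 at index 0, swap → [-25, -13, -16, -10, 7, -15, -6, -3, -5, 8, 25, 4]
insert 12:
  append 12 at index 12 → [-25, -13, -16, -10, 7, -15, -6, -3, -5, 8, 25, 4, 12] (no swap needed)
insert 23:
  append 23 at index 13 → [-25, -13, -16, -10, 7, -15, -6, -3, -5, 8, 25, 4, 12, 23] (no swap needed)
insert -17:
  append -17 at index 14 → [-25, -13, -16, -10, 7, -15, -6, -3, -5, 8, 25, 4, 12, 23, -17]
  -17 < parent -6 at index 6, swap → [-25, -13, -16, -10, 7, -15, -17, -3, -5, 8, 25, 4, 12, 23, -6]
  -17 < parent -16 at index 2, swap → [-25, -13, -17, -10, 7, -15, -16, -3, -5, 8, 25, 4, 12, 23, -6]

[-25, -13, -17, -10, 7, -15, -16, -3, -5, 8, 25, 4, 12, 23, -6]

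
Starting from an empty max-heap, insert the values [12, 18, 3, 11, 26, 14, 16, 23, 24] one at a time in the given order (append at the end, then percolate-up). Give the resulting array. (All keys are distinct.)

Insert 12:
  append 12 at index 0 → [12] (no swap needed)
Insert 18:
  append 18 at index 1 → [12, 18]
  18 > parent 12 at index 0, swap → [18, 12]
Insert 3:
  append 3 at index 2 → [18, 12, 3] (no swap needed)
Insert 11:
  append 11 at index 3 → [18, 12, 3, 11] (no swap needed)
Insert 26:
  append 26 at index 4 → [18, 12, 3, 11, 26]
  26 > parent 12 at index 1, swap → [18, 26, 3, 11, 12]
  26 > parent 18 at index 0, swap → [26, 18, 3, 11, 12]
Insert 14:
  append 14 at index 5 → [26, 18, 3, 11, 12, 14]
  14 > parent 3 at index 2, swap → [26, 18, 14, 11, 12, 3]
Insert 16:
  append 16 at index 6 → [26, 18, 14, 11, 12, 3, 16]
  16 > parent 14 at index 2, swap → [26, 18, 16, 11, 12, 3, 14]
Insert 23:
  append 23 at index 7 → [26, 18, 16, 11, 12, 3, 14, 23]
  23 > parent 11 at index 3, swap → [26, 18, 16, 23, 12, 3, 14, 11]
  23 > parent 18 at index 1, swap → [26, 23, 16, 18, 12, 3, 14, 11]
Insert 24:
  append 24 at index 8 → [26, 23, 16, 18, 12, 3, 14, 11, 24]
  24 > parent 18 at index 3, swap → [26, 23, 16, 24, 12, 3, 14, 11, 18]
  24 > parent 23 at index 1, swap → [26, 24, 16, 23, 12, 3, 14, 11, 18]

[26, 24, 16, 23, 12, 3, 14, 11, 18]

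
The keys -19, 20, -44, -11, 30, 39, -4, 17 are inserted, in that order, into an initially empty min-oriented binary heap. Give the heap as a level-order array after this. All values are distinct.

Insert -19:
  append -19 at index 0 → [-19] (no swap needed)
Insert 20:
  append 20 at index 1 → [-19, 20] (no swap needed)
Insert -44:
  append -44 at index 2 → [-19, 20, -44]
  -44 < parent -19 at index 0, swap → [-44, 20, -19]
Insert -11:
  append -11 at index 3 → [-44, 20, -19, -11]
  -11 < parent 20 at index 1, swap → [-44, -11, -19, 20]
Insert 30:
  append 30 at index 4 → [-44, -11, -19, 20, 30] (no swap needed)
Insert 39:
  append 39 at index 5 → [-44, -11, -19, 20, 30, 39] (no swap needed)
Insert -4:
  append -4 at index 6 → [-44, -11, -19, 20, 30, 39, -4] (no swap needed)
Insert 17:
  append 17 at index 7 → [-44, -11, -19, 20, 30, 39, -4, 17]
  17 < parent 20 at index 3, swap → [-44, -11, -19, 17, 30, 39, -4, 20]

[-44, -11, -19, 17, 30, 39, -4, 20]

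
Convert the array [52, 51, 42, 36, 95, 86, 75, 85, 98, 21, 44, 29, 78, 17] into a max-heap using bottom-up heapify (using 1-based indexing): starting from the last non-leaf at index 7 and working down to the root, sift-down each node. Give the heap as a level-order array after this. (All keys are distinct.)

[98, 95, 86, 85, 52, 78, 75, 51, 36, 21, 44, 29, 42, 17]

sift down from index 7: already satisfies heap property
sift down from index 6: already satisfies heap property
sift down from index 5: already satisfies heap property
sift down from index 4:
  36 vs larger child 98 at index 9, swap → [52, 51, 42, 98, 95, 86, 75, 85, 36, 21, 44, 29, 78, 17]
sift down from index 3:
  42 vs larger child 86 at index 6, swap → [52, 51, 86, 98, 95, 42, 75, 85, 36, 21, 44, 29, 78, 17]
  42 vs larger child 78 at index 13, swap → [52, 51, 86, 98, 95, 78, 75, 85, 36, 21, 44, 29, 42, 17]
sift down from index 2:
  51 vs larger child 98 at index 4, swap → [52, 98, 86, 51, 95, 78, 75, 85, 36, 21, 44, 29, 42, 17]
  51 vs larger child 85 at index 8, swap → [52, 98, 86, 85, 95, 78, 75, 51, 36, 21, 44, 29, 42, 17]
sift down from index 1:
  52 vs larger child 98 at index 2, swap → [98, 52, 86, 85, 95, 78, 75, 51, 36, 21, 44, 29, 42, 17]
  52 vs larger child 95 at index 5, swap → [98, 95, 86, 85, 52, 78, 75, 51, 36, 21, 44, 29, 42, 17]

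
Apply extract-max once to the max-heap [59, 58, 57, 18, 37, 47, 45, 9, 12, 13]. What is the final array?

remove root 59; move last element 13 to root → [13, 58, 57, 18, 37, 47, 45, 9, 12]
13 vs larger child 58 at index 1, swap → [58, 13, 57, 18, 37, 47, 45, 9, 12]
13 vs larger child 37 at index 4, swap → [58, 37, 57, 18, 13, 47, 45, 9, 12]

[58, 37, 57, 18, 13, 47, 45, 9, 12]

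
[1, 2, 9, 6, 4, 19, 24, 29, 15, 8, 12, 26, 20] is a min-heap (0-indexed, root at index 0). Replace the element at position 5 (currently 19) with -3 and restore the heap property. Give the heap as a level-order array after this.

set index 5 from 19 to -3 → [1, 2, 9, 6, 4, -3, 24, 29, 15, 8, 12, 26, 20]
-3 < parent 9 at index 2, swap → [1, 2, -3, 6, 4, 9, 24, 29, 15, 8, 12, 26, 20]
-3 < parent 1 at index 0, swap → [-3, 2, 1, 6, 4, 9, 24, 29, 15, 8, 12, 26, 20]

[-3, 2, 1, 6, 4, 9, 24, 29, 15, 8, 12, 26, 20]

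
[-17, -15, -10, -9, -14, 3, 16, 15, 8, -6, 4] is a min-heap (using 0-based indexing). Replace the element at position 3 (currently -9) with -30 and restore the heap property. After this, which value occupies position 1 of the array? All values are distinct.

-17

set index 3 from -9 to -30 → [-17, -15, -10, -30, -14, 3, 16, 15, 8, -6, 4]
-30 < parent -15 at index 1, swap → [-17, -30, -10, -15, -14, 3, 16, 15, 8, -6, 4]
-30 < parent -17 at index 0, swap → [-30, -17, -10, -15, -14, 3, 16, 15, 8, -6, 4]
resulting array: [-30, -17, -10, -15, -14, 3, 16, 15, 8, -6, 4]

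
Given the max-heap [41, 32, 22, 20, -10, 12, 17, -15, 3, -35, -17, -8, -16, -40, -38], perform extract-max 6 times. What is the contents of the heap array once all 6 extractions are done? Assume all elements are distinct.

extract-max #1 returns 41:
  remove root 41; move last element -38 to root → [-38, 32, 22, 20, -10, 12, 17, -15, 3, -35, -17, -8, -16, -40]
  -38 vs larger child 32 at index 1, swap → [32, -38, 22, 20, -10, 12, 17, -15, 3, -35, -17, -8, -16, -40]
  -38 vs larger child 20 at index 3, swap → [32, 20, 22, -38, -10, 12, 17, -15, 3, -35, -17, -8, -16, -40]
  -38 vs larger child 3 at index 8, swap → [32, 20, 22, 3, -10, 12, 17, -15, -38, -35, -17, -8, -16, -40]
extract-max #2 returns 32:
  remove root 32; move last element -40 to root → [-40, 20, 22, 3, -10, 12, 17, -15, -38, -35, -17, -8, -16]
  -40 vs larger child 22 at index 2, swap → [22, 20, -40, 3, -10, 12, 17, -15, -38, -35, -17, -8, -16]
  -40 vs larger child 17 at index 6, swap → [22, 20, 17, 3, -10, 12, -40, -15, -38, -35, -17, -8, -16]
extract-max #3 returns 22:
  remove root 22; move last element -16 to root → [-16, 20, 17, 3, -10, 12, -40, -15, -38, -35, -17, -8]
  -16 vs larger child 20 at index 1, swap → [20, -16, 17, 3, -10, 12, -40, -15, -38, -35, -17, -8]
  -16 vs larger child 3 at index 3, swap → [20, 3, 17, -16, -10, 12, -40, -15, -38, -35, -17, -8]
  -16 vs larger child -15 at index 7, swap → [20, 3, 17, -15, -10, 12, -40, -16, -38, -35, -17, -8]
extract-max #4 returns 20:
  remove root 20; move last element -8 to root → [-8, 3, 17, -15, -10, 12, -40, -16, -38, -35, -17]
  -8 vs larger child 17 at index 2, swap → [17, 3, -8, -15, -10, 12, -40, -16, -38, -35, -17]
  -8 vs larger child 12 at index 5, swap → [17, 3, 12, -15, -10, -8, -40, -16, -38, -35, -17]
extract-max #5 returns 17:
  remove root 17; move last element -17 to root → [-17, 3, 12, -15, -10, -8, -40, -16, -38, -35]
  -17 vs larger child 12 at index 2, swap → [12, 3, -17, -15, -10, -8, -40, -16, -38, -35]
  -17 vs larger child -8 at index 5, swap → [12, 3, -8, -15, -10, -17, -40, -16, -38, -35]
extract-max #6 returns 12:
  remove root 12; move last element -35 to root → [-35, 3, -8, -15, -10, -17, -40, -16, -38]
  -35 vs larger child 3 at index 1, swap → [3, -35, -8, -15, -10, -17, -40, -16, -38]
  -35 vs larger child -10 at index 4, swap → [3, -10, -8, -15, -35, -17, -40, -16, -38]

[3, -10, -8, -15, -35, -17, -40, -16, -38]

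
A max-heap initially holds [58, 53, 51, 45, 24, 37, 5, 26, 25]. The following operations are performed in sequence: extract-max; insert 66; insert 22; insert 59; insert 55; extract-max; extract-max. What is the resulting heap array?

extract-max → returns 58:
  remove root 58; move last element 25 to root → [25, 53, 51, 45, 24, 37, 5, 26]
  25 vs larger child 53 at index 1, swap → [53, 25, 51, 45, 24, 37, 5, 26]
  25 vs larger child 45 at index 3, swap → [53, 45, 51, 25, 24, 37, 5, 26]
  25 vs only child 26 at index 7, swap → [53, 45, 51, 26, 24, 37, 5, 25]
insert 66:
  append 66 at index 8 → [53, 45, 51, 26, 24, 37, 5, 25, 66]
  66 > parent 26 at index 3, swap → [53, 45, 51, 66, 24, 37, 5, 25, 26]
  66 > parent 45 at index 1, swap → [53, 66, 51, 45, 24, 37, 5, 25, 26]
  66 > parent 53 at index 0, swap → [66, 53, 51, 45, 24, 37, 5, 25, 26]
insert 22:
  append 22 at index 9 → [66, 53, 51, 45, 24, 37, 5, 25, 26, 22] (no swap needed)
insert 59:
  append 59 at index 10 → [66, 53, 51, 45, 24, 37, 5, 25, 26, 22, 59]
  59 > parent 24 at index 4, swap → [66, 53, 51, 45, 59, 37, 5, 25, 26, 22, 24]
  59 > parent 53 at index 1, swap → [66, 59, 51, 45, 53, 37, 5, 25, 26, 22, 24]
insert 55:
  append 55 at index 11 → [66, 59, 51, 45, 53, 37, 5, 25, 26, 22, 24, 55]
  55 > parent 37 at index 5, swap → [66, 59, 51, 45, 53, 55, 5, 25, 26, 22, 24, 37]
  55 > parent 51 at index 2, swap → [66, 59, 55, 45, 53, 51, 5, 25, 26, 22, 24, 37]
extract-max → returns 66:
  remove root 66; move last element 37 to root → [37, 59, 55, 45, 53, 51, 5, 25, 26, 22, 24]
  37 vs larger child 59 at index 1, swap → [59, 37, 55, 45, 53, 51, 5, 25, 26, 22, 24]
  37 vs larger child 53 at index 4, swap → [59, 53, 55, 45, 37, 51, 5, 25, 26, 22, 24]
extract-max → returns 59:
  remove root 59; move last element 24 to root → [24, 53, 55, 45, 37, 51, 5, 25, 26, 22]
  24 vs larger child 55 at index 2, swap → [55, 53, 24, 45, 37, 51, 5, 25, 26, 22]
  24 vs larger child 51 at index 5, swap → [55, 53, 51, 45, 37, 24, 5, 25, 26, 22]

[55, 53, 51, 45, 37, 24, 5, 25, 26, 22]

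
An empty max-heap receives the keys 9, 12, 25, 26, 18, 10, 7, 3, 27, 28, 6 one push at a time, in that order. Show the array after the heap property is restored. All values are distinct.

[28, 27, 12, 25, 26, 10, 7, 3, 9, 18, 6]

Insert 9:
  append 9 at index 0 → [9] (no swap needed)
Insert 12:
  append 12 at index 1 → [9, 12]
  12 > parent 9 at index 0, swap → [12, 9]
Insert 25:
  append 25 at index 2 → [12, 9, 25]
  25 > parent 12 at index 0, swap → [25, 9, 12]
Insert 26:
  append 26 at index 3 → [25, 9, 12, 26]
  26 > parent 9 at index 1, swap → [25, 26, 12, 9]
  26 > parent 25 at index 0, swap → [26, 25, 12, 9]
Insert 18:
  append 18 at index 4 → [26, 25, 12, 9, 18] (no swap needed)
Insert 10:
  append 10 at index 5 → [26, 25, 12, 9, 18, 10] (no swap needed)
Insert 7:
  append 7 at index 6 → [26, 25, 12, 9, 18, 10, 7] (no swap needed)
Insert 3:
  append 3 at index 7 → [26, 25, 12, 9, 18, 10, 7, 3] (no swap needed)
Insert 27:
  append 27 at index 8 → [26, 25, 12, 9, 18, 10, 7, 3, 27]
  27 > parent 9 at index 3, swap → [26, 25, 12, 27, 18, 10, 7, 3, 9]
  27 > parent 25 at index 1, swap → [26, 27, 12, 25, 18, 10, 7, 3, 9]
  27 > parent 26 at index 0, swap → [27, 26, 12, 25, 18, 10, 7, 3, 9]
Insert 28:
  append 28 at index 9 → [27, 26, 12, 25, 18, 10, 7, 3, 9, 28]
  28 > parent 18 at index 4, swap → [27, 26, 12, 25, 28, 10, 7, 3, 9, 18]
  28 > parent 26 at index 1, swap → [27, 28, 12, 25, 26, 10, 7, 3, 9, 18]
  28 > parent 27 at index 0, swap → [28, 27, 12, 25, 26, 10, 7, 3, 9, 18]
Insert 6:
  append 6 at index 10 → [28, 27, 12, 25, 26, 10, 7, 3, 9, 18, 6] (no swap needed)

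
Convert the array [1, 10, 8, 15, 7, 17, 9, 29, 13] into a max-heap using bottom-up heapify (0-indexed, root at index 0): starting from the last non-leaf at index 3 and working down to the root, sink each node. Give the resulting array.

[29, 15, 17, 13, 7, 8, 9, 10, 1]

sift down from index 3:
  15 vs larger child 29 at index 7, swap → [1, 10, 8, 29, 7, 17, 9, 15, 13]
sift down from index 2:
  8 vs larger child 17 at index 5, swap → [1, 10, 17, 29, 7, 8, 9, 15, 13]
sift down from index 1:
  10 vs larger child 29 at index 3, swap → [1, 29, 17, 10, 7, 8, 9, 15, 13]
  10 vs larger child 15 at index 7, swap → [1, 29, 17, 15, 7, 8, 9, 10, 13]
sift down from index 0:
  1 vs larger child 29 at index 1, swap → [29, 1, 17, 15, 7, 8, 9, 10, 13]
  1 vs larger child 15 at index 3, swap → [29, 15, 17, 1, 7, 8, 9, 10, 13]
  1 vs larger child 13 at index 8, swap → [29, 15, 17, 13, 7, 8, 9, 10, 1]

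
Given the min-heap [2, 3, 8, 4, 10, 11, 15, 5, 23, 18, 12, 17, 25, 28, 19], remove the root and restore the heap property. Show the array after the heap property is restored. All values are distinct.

remove root 2; move last element 19 to root → [19, 3, 8, 4, 10, 11, 15, 5, 23, 18, 12, 17, 25, 28]
19 vs smaller child 3 at index 1, swap → [3, 19, 8, 4, 10, 11, 15, 5, 23, 18, 12, 17, 25, 28]
19 vs smaller child 4 at index 3, swap → [3, 4, 8, 19, 10, 11, 15, 5, 23, 18, 12, 17, 25, 28]
19 vs smaller child 5 at index 7, swap → [3, 4, 8, 5, 10, 11, 15, 19, 23, 18, 12, 17, 25, 28]

[3, 4, 8, 5, 10, 11, 15, 19, 23, 18, 12, 17, 25, 28]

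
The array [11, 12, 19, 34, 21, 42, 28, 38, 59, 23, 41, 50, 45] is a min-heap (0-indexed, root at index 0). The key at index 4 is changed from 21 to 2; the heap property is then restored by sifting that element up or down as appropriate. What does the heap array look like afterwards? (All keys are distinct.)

set index 4 from 21 to 2 → [11, 12, 19, 34, 2, 42, 28, 38, 59, 23, 41, 50, 45]
2 < parent 12 at index 1, swap → [11, 2, 19, 34, 12, 42, 28, 38, 59, 23, 41, 50, 45]
2 < parent 11 at index 0, swap → [2, 11, 19, 34, 12, 42, 28, 38, 59, 23, 41, 50, 45]

[2, 11, 19, 34, 12, 42, 28, 38, 59, 23, 41, 50, 45]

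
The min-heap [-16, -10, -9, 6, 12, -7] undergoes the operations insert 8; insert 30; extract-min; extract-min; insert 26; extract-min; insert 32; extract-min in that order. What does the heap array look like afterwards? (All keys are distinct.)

insert 8:
  append 8 at index 6 → [-16, -10, -9, 6, 12, -7, 8] (no swap needed)
insert 30:
  append 30 at index 7 → [-16, -10, -9, 6, 12, -7, 8, 30] (no swap needed)
extract-min → returns -16:
  remove root -16; move last element 30 to root → [30, -10, -9, 6, 12, -7, 8]
  30 vs smaller child -10 at index 1, swap → [-10, 30, -9, 6, 12, -7, 8]
  30 vs smaller child 6 at index 3, swap → [-10, 6, -9, 30, 12, -7, 8]
extract-min → returns -10:
  remove root -10; move last element 8 to root → [8, 6, -9, 30, 12, -7]
  8 vs smaller child -9 at index 2, swap → [-9, 6, 8, 30, 12, -7]
  8 vs only child -7 at index 5, swap → [-9, 6, -7, 30, 12, 8]
insert 26:
  append 26 at index 6 → [-9, 6, -7, 30, 12, 8, 26] (no swap needed)
extract-min → returns -9:
  remove root -9; move last element 26 to root → [26, 6, -7, 30, 12, 8]
  26 vs smaller child -7 at index 2, swap → [-7, 6, 26, 30, 12, 8]
  26 vs only child 8 at index 5, swap → [-7, 6, 8, 30, 12, 26]
insert 32:
  append 32 at index 6 → [-7, 6, 8, 30, 12, 26, 32] (no swap needed)
extract-min → returns -7:
  remove root -7; move last element 32 to root → [32, 6, 8, 30, 12, 26]
  32 vs smaller child 6 at index 1, swap → [6, 32, 8, 30, 12, 26]
  32 vs smaller child 12 at index 4, swap → [6, 12, 8, 30, 32, 26]

[6, 12, 8, 30, 32, 26]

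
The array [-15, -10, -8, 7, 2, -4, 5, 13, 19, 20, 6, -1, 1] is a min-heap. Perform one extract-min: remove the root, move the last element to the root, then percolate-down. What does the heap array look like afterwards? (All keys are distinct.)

remove root -15; move last element 1 to root → [1, -10, -8, 7, 2, -4, 5, 13, 19, 20, 6, -1]
1 vs smaller child -10 at index 1, swap → [-10, 1, -8, 7, 2, -4, 5, 13, 19, 20, 6, -1]

[-10, 1, -8, 7, 2, -4, 5, 13, 19, 20, 6, -1]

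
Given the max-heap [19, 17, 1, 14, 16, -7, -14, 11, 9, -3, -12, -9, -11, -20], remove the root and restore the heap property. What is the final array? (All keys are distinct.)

remove root 19; move last element -20 to root → [-20, 17, 1, 14, 16, -7, -14, 11, 9, -3, -12, -9, -11]
-20 vs larger child 17 at index 1, swap → [17, -20, 1, 14, 16, -7, -14, 11, 9, -3, -12, -9, -11]
-20 vs larger child 16 at index 4, swap → [17, 16, 1, 14, -20, -7, -14, 11, 9, -3, -12, -9, -11]
-20 vs larger child -3 at index 9, swap → [17, 16, 1, 14, -3, -7, -14, 11, 9, -20, -12, -9, -11]

[17, 16, 1, 14, -3, -7, -14, 11, 9, -20, -12, -9, -11]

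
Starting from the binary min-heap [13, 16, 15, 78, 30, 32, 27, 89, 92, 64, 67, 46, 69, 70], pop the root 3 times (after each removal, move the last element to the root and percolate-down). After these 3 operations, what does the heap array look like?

extract-min #1 returns 13:
  remove root 13; move last element 70 to root → [70, 16, 15, 78, 30, 32, 27, 89, 92, 64, 67, 46, 69]
  70 vs smaller child 15 at index 2, swap → [15, 16, 70, 78, 30, 32, 27, 89, 92, 64, 67, 46, 69]
  70 vs smaller child 27 at index 6, swap → [15, 16, 27, 78, 30, 32, 70, 89, 92, 64, 67, 46, 69]
extract-min #2 returns 15:
  remove root 15; move last element 69 to root → [69, 16, 27, 78, 30, 32, 70, 89, 92, 64, 67, 46]
  69 vs smaller child 16 at index 1, swap → [16, 69, 27, 78, 30, 32, 70, 89, 92, 64, 67, 46]
  69 vs smaller child 30 at index 4, swap → [16, 30, 27, 78, 69, 32, 70, 89, 92, 64, 67, 46]
  69 vs smaller child 64 at index 9, swap → [16, 30, 27, 78, 64, 32, 70, 89, 92, 69, 67, 46]
extract-min #3 returns 16:
  remove root 16; move last element 46 to root → [46, 30, 27, 78, 64, 32, 70, 89, 92, 69, 67]
  46 vs smaller child 27 at index 2, swap → [27, 30, 46, 78, 64, 32, 70, 89, 92, 69, 67]
  46 vs smaller child 32 at index 5, swap → [27, 30, 32, 78, 64, 46, 70, 89, 92, 69, 67]

[27, 30, 32, 78, 64, 46, 70, 89, 92, 69, 67]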